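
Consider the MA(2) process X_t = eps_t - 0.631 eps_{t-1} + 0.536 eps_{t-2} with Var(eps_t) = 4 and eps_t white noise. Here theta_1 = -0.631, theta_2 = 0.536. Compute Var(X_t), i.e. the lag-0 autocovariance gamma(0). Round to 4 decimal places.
\gamma(0) = 6.7418

For an MA(q) process X_t = eps_t + sum_i theta_i eps_{t-i} with
Var(eps_t) = sigma^2, the variance is
  gamma(0) = sigma^2 * (1 + sum_i theta_i^2).
  sum_i theta_i^2 = (-0.631)^2 + (0.536)^2 = 0.398161 + 0.287296 = 0.685457.
  gamma(0) = 4 * (1 + 0.685457) = 4 * 1.685457 = 6.741828, which rounds to 6.7418.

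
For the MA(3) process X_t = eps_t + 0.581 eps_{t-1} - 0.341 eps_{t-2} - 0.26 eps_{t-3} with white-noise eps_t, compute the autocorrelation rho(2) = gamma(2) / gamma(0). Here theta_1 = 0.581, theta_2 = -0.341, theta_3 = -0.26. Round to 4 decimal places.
\rho(2) = -0.3234

For an MA(q) process with theta_0 = 1, the autocovariance is
  gamma(k) = sigma^2 * sum_{i=0..q-k} theta_i * theta_{i+k},
and rho(k) = gamma(k) / gamma(0). Sigma^2 cancels.
  numerator   = (1)*(-0.341) + (0.581)*(-0.26) = -0.49206.
  denominator = (1)^2 + (0.581)^2 + (-0.341)^2 + (-0.26)^2 = 1.521442.
  rho(2) = -0.49206 / 1.521442 = -0.3234.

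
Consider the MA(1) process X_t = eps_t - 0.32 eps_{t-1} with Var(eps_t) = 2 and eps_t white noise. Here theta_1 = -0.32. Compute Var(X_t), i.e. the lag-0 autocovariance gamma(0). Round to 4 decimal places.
\gamma(0) = 2.2048

For an MA(q) process X_t = eps_t + sum_i theta_i eps_{t-i} with
Var(eps_t) = sigma^2, the variance is
  gamma(0) = sigma^2 * (1 + sum_i theta_i^2).
  sum_i theta_i^2 = (-0.32)^2 = 0.1024.
  gamma(0) = 2 * (1 + 0.1024) = 2 * 1.1024 = 2.2048.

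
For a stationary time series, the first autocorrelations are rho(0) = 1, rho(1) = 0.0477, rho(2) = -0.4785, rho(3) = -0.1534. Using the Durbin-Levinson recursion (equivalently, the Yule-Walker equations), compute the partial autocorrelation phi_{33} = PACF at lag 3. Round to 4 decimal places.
\phi_{33} = -0.1261

The PACF at lag k is phi_{kk}, the last component of the solution
to the Yule-Walker system G_k phi = r_k where
  (G_k)_{ij} = rho(|i - j|), (r_k)_i = rho(i), i,j = 1..k.
Equivalently, Durbin-Levinson gives phi_{kk} iteratively:
  phi_{11} = rho(1)
  phi_{kk} = [rho(k) - sum_{j=1..k-1} phi_{k-1,j} rho(k-j)]
            / [1 - sum_{j=1..k-1} phi_{k-1,j} rho(j)],
  phi_{k,j} = phi_{k-1,j} - phi_{kk} phi_{k-1,k-j},  j = 1..k-1.
Step k = 1:
  phi_11 = rho(1) = 0.0477.
Step k = 2:
  phi_22 = [rho(2) - phi_11 rho(1)] / [1 - phi_11 rho(1)] = [-0.4785 - (0.0477)(0.0477)] / [1 - (0.0477)(0.0477)]
         = -0.48077529 / 0.99772471 = -0.481872.
  Update: phi_21 = phi_11 - phi_22 phi_11 = 0.0477 - (-0.481872)(0.0477) = 0.070685.
Step k = 3:
  phi_33 = [rho(3) - phi_21 rho(2) - phi_22 rho(1)] / [1 - phi_21 rho(1) - phi_22 rho(2)]
    numerator   = -0.1534 - (0.070685)(-0.4785) - (-0.481872)(0.0477) = -0.09659181
    denominator = 1 - (0.070685)(0.0477) - (-0.481872)(-0.4785) = 0.76605271
  phi_33 = -0.09659181 / 0.76605271 = -0.1261.
Therefore phi_{33} = -0.1261.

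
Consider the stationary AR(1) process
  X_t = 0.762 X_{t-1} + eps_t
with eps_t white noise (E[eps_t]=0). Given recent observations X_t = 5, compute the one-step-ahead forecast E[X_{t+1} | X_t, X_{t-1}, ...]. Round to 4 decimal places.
E[X_{t+1} \mid \mathcal F_t] = 3.8100

For an AR(p) model X_t = c + sum_i phi_i X_{t-i} + eps_t, the
one-step-ahead conditional mean is
  E[X_{t+1} | X_t, ...] = c + sum_i phi_i X_{t+1-i}.
Substitute known values:
  E[X_{t+1} | ...] = (0.762) * (5)
                   = 3.8100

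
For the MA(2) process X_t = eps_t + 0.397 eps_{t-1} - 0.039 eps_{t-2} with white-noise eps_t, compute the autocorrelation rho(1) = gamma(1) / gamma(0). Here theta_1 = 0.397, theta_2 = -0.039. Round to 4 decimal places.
\rho(1) = 0.3291

For an MA(q) process with theta_0 = 1, the autocovariance is
  gamma(k) = sigma^2 * sum_{i=0..q-k} theta_i * theta_{i+k},
and rho(k) = gamma(k) / gamma(0). Sigma^2 cancels.
  numerator   = (1)*(0.397) + (0.397)*(-0.039) = 0.381517.
  denominator = (1)^2 + (0.397)^2 + (-0.039)^2 = 1.15913.
  rho(1) = 0.381517 / 1.15913 = 0.3291.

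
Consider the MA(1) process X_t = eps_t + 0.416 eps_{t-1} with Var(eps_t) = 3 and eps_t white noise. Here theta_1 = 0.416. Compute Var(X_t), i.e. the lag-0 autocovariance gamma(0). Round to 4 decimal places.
\gamma(0) = 3.5192

For an MA(q) process X_t = eps_t + sum_i theta_i eps_{t-i} with
Var(eps_t) = sigma^2, the variance is
  gamma(0) = sigma^2 * (1 + sum_i theta_i^2).
  sum_i theta_i^2 = (0.416)^2 = 0.173056.
  gamma(0) = 3 * (1 + 0.173056) = 3 * 1.173056 = 3.519168, which rounds to 3.5192.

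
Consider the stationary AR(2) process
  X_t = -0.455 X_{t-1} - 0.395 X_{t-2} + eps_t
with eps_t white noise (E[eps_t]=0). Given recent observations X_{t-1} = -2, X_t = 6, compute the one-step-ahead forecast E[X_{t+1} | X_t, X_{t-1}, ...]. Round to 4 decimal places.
E[X_{t+1} \mid \mathcal F_t] = -1.9400

For an AR(p) model X_t = c + sum_i phi_i X_{t-i} + eps_t, the
one-step-ahead conditional mean is
  E[X_{t+1} | X_t, ...] = c + sum_i phi_i X_{t+1-i}.
Substitute known values:
  E[X_{t+1} | ...] = (-0.455) * (6) + (-0.395) * (-2)
                   = -1.9400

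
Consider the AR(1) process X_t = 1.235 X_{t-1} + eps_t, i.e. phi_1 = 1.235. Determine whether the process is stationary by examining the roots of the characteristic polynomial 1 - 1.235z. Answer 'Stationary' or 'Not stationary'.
\text{Not stationary}

The AR(p) characteristic polynomial is P(z) = 1 - 1.235z.
Stationarity requires all roots to lie outside the unit circle, i.e. |z| > 1 for every root.
This is linear in z: 1 + (-1.235) z = 0  =>  z = -1/(-1.235) = 0.809717,  |z| = 0.809717.
Moduli of all roots: 0.8097.
All moduli strictly greater than 1? No.
Verdict: Not stationary.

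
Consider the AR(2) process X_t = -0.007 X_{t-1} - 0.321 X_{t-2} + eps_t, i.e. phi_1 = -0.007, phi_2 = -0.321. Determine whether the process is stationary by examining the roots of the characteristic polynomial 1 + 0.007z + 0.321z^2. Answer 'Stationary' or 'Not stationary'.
\text{Stationary}

The AR(p) characteristic polynomial is P(z) = 1 + 0.007z + 0.321z^2.
Stationarity requires all roots to lie outside the unit circle, i.e. |z| > 1 for every root.
Set 1 + (0.007) z + (0.321) z^2 = 0, i.e. a z^2 + b z + c = 0 with a = 0.321, b = 0.007, c = 1.
Discriminant D = b^2 - 4ac = (0.007)^2 - 4*(0.321)*1 = 0.000049 - (1.284) = -1.283951.
D < 0, so the roots are the complex-conjugate pair z = (-b +/- i sqrt(-D)) / (2a) = -0.0109 +/- 1.765i.
For a conjugate pair |z|^2 = z * conj(z) = (product of roots) = c/a = 1/(0.321) = 3.115265, so |z| = sqrt(3.115265) = 1.765 for both roots.
Moduli of all roots: 1.7650, 1.7650.
All moduli strictly greater than 1? Yes.
Verdict: Stationary.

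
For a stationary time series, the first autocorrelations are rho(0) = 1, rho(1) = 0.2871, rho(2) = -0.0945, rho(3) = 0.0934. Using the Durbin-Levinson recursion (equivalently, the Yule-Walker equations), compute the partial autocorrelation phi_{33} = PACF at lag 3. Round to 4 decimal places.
\phi_{33} = 0.2050

The PACF at lag k is phi_{kk}, the last component of the solution
to the Yule-Walker system G_k phi = r_k where
  (G_k)_{ij} = rho(|i - j|), (r_k)_i = rho(i), i,j = 1..k.
Equivalently, Durbin-Levinson gives phi_{kk} iteratively:
  phi_{11} = rho(1)
  phi_{kk} = [rho(k) - sum_{j=1..k-1} phi_{k-1,j} rho(k-j)]
            / [1 - sum_{j=1..k-1} phi_{k-1,j} rho(j)],
  phi_{k,j} = phi_{k-1,j} - phi_{kk} phi_{k-1,k-j},  j = 1..k-1.
Step k = 1:
  phi_11 = rho(1) = 0.2871.
Step k = 2:
  phi_22 = [rho(2) - phi_11 rho(1)] / [1 - phi_11 rho(1)] = [-0.0945 - (0.2871)(0.2871)] / [1 - (0.2871)(0.2871)]
         = -0.17692641 / 0.91757359 = -0.19282.
  Update: phi_21 = phi_11 - phi_22 phi_11 = 0.2871 - (-0.19282)(0.2871) = 0.342459.
Step k = 3:
  phi_33 = [rho(3) - phi_21 rho(2) - phi_22 rho(1)] / [1 - phi_21 rho(1) - phi_22 rho(2)]
    numerator   = 0.0934 - (0.342459)(-0.0945) - (-0.19282)(0.2871) = 0.18112092
    denominator = 1 - (0.342459)(0.2871) - (-0.19282)(-0.0945) = 0.88345866
  phi_33 = 0.18112092 / 0.88345866 = 0.205.
Therefore phi_{33} = 0.2050.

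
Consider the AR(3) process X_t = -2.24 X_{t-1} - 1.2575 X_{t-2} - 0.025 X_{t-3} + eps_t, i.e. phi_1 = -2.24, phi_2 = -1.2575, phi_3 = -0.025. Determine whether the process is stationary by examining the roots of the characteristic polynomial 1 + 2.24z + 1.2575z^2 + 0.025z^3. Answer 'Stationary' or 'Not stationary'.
\text{Not stationary}

The AR(p) characteristic polynomial is P(z) = 1 + 2.24z + 1.2575z^2 + 0.025z^3.
Stationarity requires all roots to lie outside the unit circle, i.e. |z| > 1 for every root.
Degree 3: look for a simple real root z0 first, then factor out (1 - z/z0) and solve the remaining quadratic.
Testing z0 = -0.8: P(-0.8) = 1 + (2.24)(-0.8) + (1.2575)(-0.8)^2 + (0.025)(-0.8)^3
  = 1 + (-1.792) + (0.8048) + (-0.0128) = 0.  So z_0 = -0.8 is a root, |z_0| = 0.8.
Divide out the factor (1 + 1.25 z) = (1 - z/z0) (since 1/z0 = -1.25):
  P(z) = (1 + 1.25 z)(1 + (0.99) z + (0.02) z^2)
  [check: z-coef 0.99 - (-1.25) = 2.24; z^2-coef 0.02 - (-1.25)(0.99) = 1.2575; z^3-coef -(-1.25)(0.02) = 0.025.]
Remaining roots from the quadratic factor 1 + (0.99) z + (0.02) z^2:
  Set 1 + (0.99) z + (0.02) z^2 = 0, i.e. a z^2 + b z + c = 0 with a = 0.02, b = 0.99, c = 1.
  Discriminant D = b^2 - 4ac = (0.99)^2 - 4*(0.02)*1 = 0.9801 - (0.08) = 0.9001.
  D >= 0, so the roots are real: z = (-b +/- sqrt(D)) / (2a) = (-0.99 +/- 0.948736) / (0.04).
    z_1 = (-0.99 + 0.948736) / (0.04) = -1.0316,   |z_1| = 1.0316.
    z_2 = (-0.99 - 0.948736) / (0.04) = -48.4684,   |z_2| = 48.4684.
Moduli of all roots: 0.8000, 1.0316, 48.4684.
All moduli strictly greater than 1? No.
Verdict: Not stationary.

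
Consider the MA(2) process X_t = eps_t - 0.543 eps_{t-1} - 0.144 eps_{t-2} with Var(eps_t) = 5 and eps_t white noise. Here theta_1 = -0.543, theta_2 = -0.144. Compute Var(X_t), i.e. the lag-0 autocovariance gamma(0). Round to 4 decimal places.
\gamma(0) = 6.5779

For an MA(q) process X_t = eps_t + sum_i theta_i eps_{t-i} with
Var(eps_t) = sigma^2, the variance is
  gamma(0) = sigma^2 * (1 + sum_i theta_i^2).
  sum_i theta_i^2 = (-0.543)^2 + (-0.144)^2 = 0.294849 + 0.020736 = 0.315585.
  gamma(0) = 5 * (1 + 0.315585) = 5 * 1.315585 = 6.577925, which rounds to 6.5779.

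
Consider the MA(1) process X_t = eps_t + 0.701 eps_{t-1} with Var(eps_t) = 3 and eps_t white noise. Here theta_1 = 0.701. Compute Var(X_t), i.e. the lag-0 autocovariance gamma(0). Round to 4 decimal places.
\gamma(0) = 4.4742

For an MA(q) process X_t = eps_t + sum_i theta_i eps_{t-i} with
Var(eps_t) = sigma^2, the variance is
  gamma(0) = sigma^2 * (1 + sum_i theta_i^2).
  sum_i theta_i^2 = (0.701)^2 = 0.491401.
  gamma(0) = 3 * (1 + 0.491401) = 3 * 1.491401 = 4.474203, which rounds to 4.4742.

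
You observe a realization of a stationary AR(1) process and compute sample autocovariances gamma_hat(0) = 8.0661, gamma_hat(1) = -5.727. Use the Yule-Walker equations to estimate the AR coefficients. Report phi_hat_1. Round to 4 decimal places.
\hat\phi_{1} = -0.7100

The Yule-Walker equations for an AR(p) process read, in matrix form,
  Gamma_p phi = r_p,   with   (Gamma_p)_{ij} = gamma(|i - j|),
                       (r_p)_i = gamma(i),   i,j = 1..p.
Substitute the sample gammas (Toeplitz matrix and right-hand side of size 1):
  Gamma_p = [[8.0661]]
  r_p     = [-5.727]
With p = 1 this is the single equation gamma(0) phi_1 = gamma(1):
  phi_hat_1 = gamma(1) / gamma(0) = -5.727 / 8.0661 = -0.7100.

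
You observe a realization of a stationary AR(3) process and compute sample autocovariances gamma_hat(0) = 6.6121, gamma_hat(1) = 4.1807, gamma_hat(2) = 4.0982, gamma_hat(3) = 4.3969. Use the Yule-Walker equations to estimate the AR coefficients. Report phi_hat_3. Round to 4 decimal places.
\hat\phi_{3} = 0.3560

The Yule-Walker equations for an AR(p) process read, in matrix form,
  Gamma_p phi = r_p,   with   (Gamma_p)_{ij} = gamma(|i - j|),
                       (r_p)_i = gamma(i),   i,j = 1..p.
Substitute the sample gammas (Toeplitz matrix and right-hand side of size 3):
  Gamma_p = [[6.6121, 4.1807, 4.0982], [4.1807, 6.6121, 4.1807], [4.0982, 4.1807, 6.6121]]
  r_p     = [4.1807, 4.0982, 4.3969]
Written out (R1..R3):
  (R1) 6.6121 phi_1 + 4.1807 phi_2 + 4.0982 phi_3 = 4.1807
  (R2) 4.1807 phi_1 + 6.6121 phi_2 + 4.1807 phi_3 = 4.0982
  (R3) 4.0982 phi_1 + 4.1807 phi_2 + 6.6121 phi_3 = 4.3969
Gaussian elimination:
  R2 <- R2 - (4.1807/6.6121) R1 = R2 - (0.63228) R1:  3.968726 phi_2 + 1.589489 phi_3 = 1.454826
  R3 <- R3 - (4.0982/6.6121) R1 = R3 - (0.619803) R1:  1.589489 phi_2 + 4.072023 phi_3 = 1.805689
  R3 <- R3 - (1.589489/3.968726) R2 = R3 - (0.400504) R2:  3.435427 phi_3 = 1.223026
Back-substitution:
  phi_hat_3 = 1.223026 / 3.435427 = 0.356004
  phi_hat_2 = (1.454826 - (1.589489)(0.356004)) / 3.968726 = 0.223992
  phi_hat_1 = (4.1807 - (4.1807)(0.223992) - (4.0982)(0.356004)) / 6.6121 = 0.270002
So phi_hat = [0.2700, 0.2240, 0.3560].
Therefore phi_hat_3 = 0.3560.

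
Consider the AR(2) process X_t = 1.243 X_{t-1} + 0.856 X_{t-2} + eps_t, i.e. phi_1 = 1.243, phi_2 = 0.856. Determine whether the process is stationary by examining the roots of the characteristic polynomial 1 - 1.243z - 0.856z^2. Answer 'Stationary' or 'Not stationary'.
\text{Not stationary}

The AR(p) characteristic polynomial is P(z) = 1 - 1.243z - 0.856z^2.
Stationarity requires all roots to lie outside the unit circle, i.e. |z| > 1 for every root.
Set 1 + (-1.243) z + (-0.856) z^2 = 0, i.e. a z^2 + b z + c = 0 with a = -0.856, b = -1.243, c = 1.
Discriminant D = b^2 - 4ac = (-1.243)^2 - 4*(-0.856)*1 = 1.545049 - (-3.424) = 4.969049.
D >= 0, so the roots are real: z = (-b +/- sqrt(D)) / (2a) = (1.243 +/- 2.229136) / (-1.712).
  z_1 = (1.243 + 2.229136) / (-1.712) = -2.0281,   |z_1| = 2.0281.
  z_2 = (1.243 - 2.229136) / (-1.712) = 0.576,   |z_2| = 0.576.
Moduli of all roots: 2.0281, 0.5760.
All moduli strictly greater than 1? No.
Verdict: Not stationary.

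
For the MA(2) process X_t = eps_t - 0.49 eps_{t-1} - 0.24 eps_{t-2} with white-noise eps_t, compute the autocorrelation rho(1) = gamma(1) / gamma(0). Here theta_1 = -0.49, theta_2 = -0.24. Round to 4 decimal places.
\rho(1) = -0.2870

For an MA(q) process with theta_0 = 1, the autocovariance is
  gamma(k) = sigma^2 * sum_{i=0..q-k} theta_i * theta_{i+k},
and rho(k) = gamma(k) / gamma(0). Sigma^2 cancels.
  numerator   = (1)*(-0.49) + (-0.49)*(-0.24) = -0.3724.
  denominator = (1)^2 + (-0.49)^2 + (-0.24)^2 = 1.2977.
  rho(1) = -0.3724 / 1.2977 = -0.2870.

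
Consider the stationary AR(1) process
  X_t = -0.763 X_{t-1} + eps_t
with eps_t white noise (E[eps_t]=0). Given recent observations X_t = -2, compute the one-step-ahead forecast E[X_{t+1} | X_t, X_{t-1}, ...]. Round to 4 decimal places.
E[X_{t+1} \mid \mathcal F_t] = 1.5260

For an AR(p) model X_t = c + sum_i phi_i X_{t-i} + eps_t, the
one-step-ahead conditional mean is
  E[X_{t+1} | X_t, ...] = c + sum_i phi_i X_{t+1-i}.
Substitute known values:
  E[X_{t+1} | ...] = (-0.763) * (-2)
                   = 1.5260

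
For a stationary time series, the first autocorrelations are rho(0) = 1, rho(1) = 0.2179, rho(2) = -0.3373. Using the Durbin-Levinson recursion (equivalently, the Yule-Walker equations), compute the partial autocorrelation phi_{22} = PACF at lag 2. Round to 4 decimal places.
\phi_{22} = -0.4040

The PACF at lag k is phi_{kk}, the last component of the solution
to the Yule-Walker system G_k phi = r_k where
  (G_k)_{ij} = rho(|i - j|), (r_k)_i = rho(i), i,j = 1..k.
Equivalently, Durbin-Levinson gives phi_{kk} iteratively:
  phi_{11} = rho(1)
  phi_{kk} = [rho(k) - sum_{j=1..k-1} phi_{k-1,j} rho(k-j)]
            / [1 - sum_{j=1..k-1} phi_{k-1,j} rho(j)],
  phi_{k,j} = phi_{k-1,j} - phi_{kk} phi_{k-1,k-j},  j = 1..k-1.
Step k = 1:
  phi_11 = rho(1) = 0.2179.
Step k = 2:
  phi_22 = [rho(2) - phi_11 rho(1)] / [1 - phi_11 rho(1)] = [-0.3373 - (0.2179)(0.2179)] / [1 - (0.2179)(0.2179)]
         = -0.38478041 / 0.95251959 = -0.404.
Therefore phi_{22} = -0.4040.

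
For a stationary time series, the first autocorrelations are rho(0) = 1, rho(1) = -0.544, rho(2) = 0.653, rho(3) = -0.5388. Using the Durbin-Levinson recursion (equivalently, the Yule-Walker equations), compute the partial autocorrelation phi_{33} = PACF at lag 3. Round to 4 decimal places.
\phi_{33} = -0.1680

The PACF at lag k is phi_{kk}, the last component of the solution
to the Yule-Walker system G_k phi = r_k where
  (G_k)_{ij} = rho(|i - j|), (r_k)_i = rho(i), i,j = 1..k.
Equivalently, Durbin-Levinson gives phi_{kk} iteratively:
  phi_{11} = rho(1)
  phi_{kk} = [rho(k) - sum_{j=1..k-1} phi_{k-1,j} rho(k-j)]
            / [1 - sum_{j=1..k-1} phi_{k-1,j} rho(j)],
  phi_{k,j} = phi_{k-1,j} - phi_{kk} phi_{k-1,k-j},  j = 1..k-1.
Step k = 1:
  phi_11 = rho(1) = -0.544.
Step k = 2:
  phi_22 = [rho(2) - phi_11 rho(1)] / [1 - phi_11 rho(1)] = [0.653 - (-0.544)(-0.544)] / [1 - (-0.544)(-0.544)]
         = 0.357064 / 0.704064 = 0.507147.
  Update: phi_21 = phi_11 - phi_22 phi_11 = -0.544 - (0.507147)(-0.544) = -0.268112.
Step k = 3:
  phi_33 = [rho(3) - phi_21 rho(2) - phi_22 rho(1)] / [1 - phi_21 rho(1) - phi_22 rho(2)]
    numerator   = -0.5388 - (-0.268112)(0.653) - (0.507147)(-0.544) = -0.08783486
    denominator = 1 - (-0.268112)(-0.544) - (0.507147)(0.653) = 0.52298004
  phi_33 = -0.08783486 / 0.52298004 = -0.168.
Therefore phi_{33} = -0.1680.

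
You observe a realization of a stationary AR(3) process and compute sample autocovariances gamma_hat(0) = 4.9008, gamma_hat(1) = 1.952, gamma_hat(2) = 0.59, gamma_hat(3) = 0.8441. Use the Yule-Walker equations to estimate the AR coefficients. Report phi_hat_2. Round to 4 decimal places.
\hat\phi_{2} = -0.1150

The Yule-Walker equations for an AR(p) process read, in matrix form,
  Gamma_p phi = r_p,   with   (Gamma_p)_{ij} = gamma(|i - j|),
                       (r_p)_i = gamma(i),   i,j = 1..p.
Substitute the sample gammas (Toeplitz matrix and right-hand side of size 3):
  Gamma_p = [[4.9008, 1.952, 0.59], [1.952, 4.9008, 1.952], [0.59, 1.952, 4.9008]]
  r_p     = [1.952, 0.59, 0.8441]
Written out (R1..R3):
  (R1) 4.9008 phi_1 + 1.952 phi_2 + 0.59 phi_3 = 1.952
  (R2) 1.952 phi_1 + 4.9008 phi_2 + 1.952 phi_3 = 0.59
  (R3) 0.59 phi_1 + 1.952 phi_2 + 4.9008 phi_3 = 0.8441
Gaussian elimination:
  R2 <- R2 - (1.952/4.9008) R1 = R2 - (0.398302) R1:  4.123314 phi_2 + 1.717002 phi_3 = -0.187486
  R3 <- R3 - (0.59/4.9008) R1 = R3 - (0.120389) R1:  1.717002 phi_2 + 4.829771 phi_3 = 0.609102
  R3 <- R3 - (1.717002/4.123314) R2 = R3 - (0.416413) R2:  4.114789 phi_3 = 0.687173
Back-substitution:
  phi_hat_3 = 0.687173 / 4.114789 = 0.167001
  phi_hat_2 = (-0.187486 - (1.717002)(0.167001)) / 4.123314 = -0.115011
  phi_hat_1 = (1.952 - (1.952)(-0.115011) - (0.59)(0.167001)) / 4.9008 = 0.424007
So phi_hat = [0.4240, -0.1150, 0.1670].
Therefore phi_hat_2 = -0.1150.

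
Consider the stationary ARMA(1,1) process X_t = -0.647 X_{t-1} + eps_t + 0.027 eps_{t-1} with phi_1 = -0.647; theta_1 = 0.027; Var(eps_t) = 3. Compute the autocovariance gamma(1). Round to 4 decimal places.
\gamma(1) = -3.1433

Multiply the model equation by X_{t-k} and take expectations. With theta_0 = psi_0 = 1 and psi_j the MA(infinity) weights, this gives
  gamma(k) - sum_i phi_i gamma(k-i) = c_k,
  c_k = sigma^2 * sum_{j=k..q} theta_j psi_{j-k}   (c_k = 0 for k > q),
using gamma(-m) = gamma(m).
psi-weights needed (psi_j = theta_j + sum_i phi_i psi_{j-i}):
  psi_1 = theta_1 + phi_1 = 0.027 + (-0.647) = -0.62
Right-hand sides:
  c_0 = sigma^2 (1 + theta_1 psi_1) = 3 * (1 + (0.027)(-0.62)) = 3 * 0.98326 = 2.94978
  c_1 = sigma^2 theta_1 = 3 * (0.027) = 0.081
  c_2 = 0
Equations for k = 0 and k = 1 (AR order 1):
  gamma(0) = phi_1 gamma(1) + c_0
  gamma(1) = phi_1 gamma(0) + c_1
Substituting the second into the first: gamma(0) (1 - phi_1^2) = c_0 + phi_1 c_1, so
  gamma(0) = (c_0 + phi_1 c_1) / (1 - phi_1^2) = (2.94978 + (-0.647)(0.081)) / (1 - (-0.647)^2) = 2.897373 / 0.581391 = 4.983519.
  gamma(1) = phi_1 gamma(0) + c_1 = (-0.647)(4.983519) + (0.081) = -3.143337.
Therefore gamma(1) = -3.1433 (to 4 decimal places).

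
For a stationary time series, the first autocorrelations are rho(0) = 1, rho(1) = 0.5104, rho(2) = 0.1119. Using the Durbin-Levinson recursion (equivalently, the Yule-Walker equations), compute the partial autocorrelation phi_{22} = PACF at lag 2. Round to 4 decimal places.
\phi_{22} = -0.2010

The PACF at lag k is phi_{kk}, the last component of the solution
to the Yule-Walker system G_k phi = r_k where
  (G_k)_{ij} = rho(|i - j|), (r_k)_i = rho(i), i,j = 1..k.
Equivalently, Durbin-Levinson gives phi_{kk} iteratively:
  phi_{11} = rho(1)
  phi_{kk} = [rho(k) - sum_{j=1..k-1} phi_{k-1,j} rho(k-j)]
            / [1 - sum_{j=1..k-1} phi_{k-1,j} rho(j)],
  phi_{k,j} = phi_{k-1,j} - phi_{kk} phi_{k-1,k-j},  j = 1..k-1.
Step k = 1:
  phi_11 = rho(1) = 0.5104.
Step k = 2:
  phi_22 = [rho(2) - phi_11 rho(1)] / [1 - phi_11 rho(1)] = [0.1119 - (0.5104)(0.5104)] / [1 - (0.5104)(0.5104)]
         = -0.14860816 / 0.73949184 = -0.201.
Therefore phi_{22} = -0.2010.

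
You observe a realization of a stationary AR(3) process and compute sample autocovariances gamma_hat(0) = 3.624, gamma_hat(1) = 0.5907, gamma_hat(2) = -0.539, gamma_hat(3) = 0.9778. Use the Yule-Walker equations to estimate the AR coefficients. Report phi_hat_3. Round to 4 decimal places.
\hat\phi_{3} = 0.3480

The Yule-Walker equations for an AR(p) process read, in matrix form,
  Gamma_p phi = r_p,   with   (Gamma_p)_{ij} = gamma(|i - j|),
                       (r_p)_i = gamma(i),   i,j = 1..p.
Substitute the sample gammas (Toeplitz matrix and right-hand side of size 3):
  Gamma_p = [[3.624, 0.5907, -0.539], [0.5907, 3.624, 0.5907], [-0.539, 0.5907, 3.624]]
  r_p     = [0.5907, -0.539, 0.9778]
Written out (R1..R3):
  (R1) 3.624 phi_1 + 0.5907 phi_2 - 0.539 phi_3 = 0.5907
  (R2) 0.5907 phi_1 + 3.624 phi_2 + 0.5907 phi_3 = -0.539
  (R3) -0.539 phi_1 + 0.5907 phi_2 + 3.624 phi_3 = 0.9778
Gaussian elimination:
  R2 <- R2 - (0.5907/3.624) R1 = R2 - (0.162997) R1:  3.527718 phi_2 + 0.678555 phi_3 = -0.635282
  R3 <- R3 - (-0.539/3.624) R1 = R3 - (-0.148731) R1:  0.678555 phi_2 + 3.543834 phi_3 = 1.065655
  R3 <- R3 - (0.678555/3.527718) R2 = R3 - (0.19235) R2:  3.413314 phi_3 = 1.187851
Back-substitution:
  phi_hat_3 = 1.187851 / 3.413314 = 0.348005
  phi_hat_2 = (-0.635282 - (0.678555)(0.348005)) / 3.527718 = -0.247022
  phi_hat_1 = (0.5907 - (0.5907)(-0.247022) - (-0.539)(0.348005)) / 3.624 = 0.255019
So phi_hat = [0.2550, -0.2470, 0.3480].
Therefore phi_hat_3 = 0.3480.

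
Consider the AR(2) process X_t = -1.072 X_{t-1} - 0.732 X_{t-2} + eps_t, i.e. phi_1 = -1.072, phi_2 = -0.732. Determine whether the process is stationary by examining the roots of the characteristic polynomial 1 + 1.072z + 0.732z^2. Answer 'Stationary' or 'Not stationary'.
\text{Stationary}

The AR(p) characteristic polynomial is P(z) = 1 + 1.072z + 0.732z^2.
Stationarity requires all roots to lie outside the unit circle, i.e. |z| > 1 for every root.
Set 1 + (1.072) z + (0.732) z^2 = 0, i.e. a z^2 + b z + c = 0 with a = 0.732, b = 1.072, c = 1.
Discriminant D = b^2 - 4ac = (1.072)^2 - 4*(0.732)*1 = 1.149184 - (2.928) = -1.778816.
D < 0, so the roots are the complex-conjugate pair z = (-b +/- i sqrt(-D)) / (2a) = -0.7322 +/- 0.911i.
For a conjugate pair |z|^2 = z * conj(z) = (product of roots) = c/a = 1/(0.732) = 1.36612, so |z| = sqrt(1.36612) = 1.1688 for both roots.
Moduli of all roots: 1.1688, 1.1688.
All moduli strictly greater than 1? Yes.
Verdict: Stationary.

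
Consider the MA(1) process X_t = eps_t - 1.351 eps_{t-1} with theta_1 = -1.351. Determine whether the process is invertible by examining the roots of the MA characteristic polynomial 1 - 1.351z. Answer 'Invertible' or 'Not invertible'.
\text{Not invertible}

The MA(q) characteristic polynomial is P(z) = 1 - 1.351z.
Invertibility requires all roots to lie outside the unit circle, i.e. |z| > 1 for every root.
This is linear in z: 1 + (-1.351) z = 0  =>  z = -1/(-1.351) = 0.740192,  |z| = 0.740192.
Moduli of all roots: 0.7402.
All moduli strictly greater than 1? No.
Verdict: Not invertible.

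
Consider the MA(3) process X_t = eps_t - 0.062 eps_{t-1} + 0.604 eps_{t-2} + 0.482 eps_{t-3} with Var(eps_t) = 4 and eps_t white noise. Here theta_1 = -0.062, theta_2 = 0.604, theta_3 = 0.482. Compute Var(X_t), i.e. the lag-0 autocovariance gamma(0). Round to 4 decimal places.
\gamma(0) = 6.4039

For an MA(q) process X_t = eps_t + sum_i theta_i eps_{t-i} with
Var(eps_t) = sigma^2, the variance is
  gamma(0) = sigma^2 * (1 + sum_i theta_i^2).
  sum_i theta_i^2 = (-0.062)^2 + (0.604)^2 + (0.482)^2 = 0.003844 + 0.364816 + 0.232324 = 0.600984.
  gamma(0) = 4 * (1 + 0.600984) = 4 * 1.600984 = 6.403936, which rounds to 6.4039.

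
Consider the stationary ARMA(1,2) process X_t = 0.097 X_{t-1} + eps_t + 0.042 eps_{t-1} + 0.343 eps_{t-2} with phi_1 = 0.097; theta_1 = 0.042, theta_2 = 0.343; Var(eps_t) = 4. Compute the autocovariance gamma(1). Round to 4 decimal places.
\gamma(1) = 0.8040

Multiply the model equation by X_{t-k} and take expectations. With theta_0 = psi_0 = 1 and psi_j the MA(infinity) weights, this gives
  gamma(k) - sum_i phi_i gamma(k-i) = c_k,
  c_k = sigma^2 * sum_{j=k..q} theta_j psi_{j-k}   (c_k = 0 for k > q),
using gamma(-m) = gamma(m).
psi-weights needed (psi_j = theta_j + sum_i phi_i psi_{j-i}):
  psi_1 = theta_1 + phi_1 = 0.042 + (0.097) = 0.139
  psi_2 = theta_2 + phi_1 psi_1 = 0.343 + (0.097)(0.139) = 0.356483
Right-hand sides:
  c_0 = sigma^2 (1 + theta_1 psi_1 + theta_2 psi_2) = 4 * (1 + (0.042)(0.139) + (0.343)(0.356483)) = 4 * 1.128112 = 4.512447
  c_1 = sigma^2 (theta_1 + theta_2 psi_1) = 4 * (0.042 + (0.343)(0.139)) = 0.358708
  c_2 = sigma^2 theta_2 = 4 * (0.343) = 1.372
Equations for k = 0 and k = 1 (AR order 1):
  gamma(0) = phi_1 gamma(1) + c_0
  gamma(1) = phi_1 gamma(0) + c_1
Substituting the second into the first: gamma(0) (1 - phi_1^2) = c_0 + phi_1 c_1, so
  gamma(0) = (c_0 + phi_1 c_1) / (1 - phi_1^2) = (4.512447 + (0.097)(0.358708)) / (1 - (0.097)^2) = 4.547241 / 0.990591 = 4.590433.
  gamma(1) = phi_1 gamma(0) + c_1 = (0.097)(4.590433) + (0.358708) = 0.80398.
Therefore gamma(1) = 0.8040 (to 4 decimal places).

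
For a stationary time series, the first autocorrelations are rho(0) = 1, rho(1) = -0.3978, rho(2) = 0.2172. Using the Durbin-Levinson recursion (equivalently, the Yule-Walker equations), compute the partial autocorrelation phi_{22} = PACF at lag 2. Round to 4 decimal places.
\phi_{22} = 0.0700

The PACF at lag k is phi_{kk}, the last component of the solution
to the Yule-Walker system G_k phi = r_k where
  (G_k)_{ij} = rho(|i - j|), (r_k)_i = rho(i), i,j = 1..k.
Equivalently, Durbin-Levinson gives phi_{kk} iteratively:
  phi_{11} = rho(1)
  phi_{kk} = [rho(k) - sum_{j=1..k-1} phi_{k-1,j} rho(k-j)]
            / [1 - sum_{j=1..k-1} phi_{k-1,j} rho(j)],
  phi_{k,j} = phi_{k-1,j} - phi_{kk} phi_{k-1,k-j},  j = 1..k-1.
Step k = 1:
  phi_11 = rho(1) = -0.3978.
Step k = 2:
  phi_22 = [rho(2) - phi_11 rho(1)] / [1 - phi_11 rho(1)] = [0.2172 - (-0.3978)(-0.3978)] / [1 - (-0.3978)(-0.3978)]
         = 0.05895516 / 0.84175516 = 0.07.
Therefore phi_{22} = 0.0700.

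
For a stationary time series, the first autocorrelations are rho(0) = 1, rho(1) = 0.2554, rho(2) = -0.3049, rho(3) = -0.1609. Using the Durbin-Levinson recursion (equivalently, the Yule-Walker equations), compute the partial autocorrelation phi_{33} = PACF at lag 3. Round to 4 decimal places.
\phi_{33} = 0.0621

The PACF at lag k is phi_{kk}, the last component of the solution
to the Yule-Walker system G_k phi = r_k where
  (G_k)_{ij} = rho(|i - j|), (r_k)_i = rho(i), i,j = 1..k.
Equivalently, Durbin-Levinson gives phi_{kk} iteratively:
  phi_{11} = rho(1)
  phi_{kk} = [rho(k) - sum_{j=1..k-1} phi_{k-1,j} rho(k-j)]
            / [1 - sum_{j=1..k-1} phi_{k-1,j} rho(j)],
  phi_{k,j} = phi_{k-1,j} - phi_{kk} phi_{k-1,k-j},  j = 1..k-1.
Step k = 1:
  phi_11 = rho(1) = 0.2554.
Step k = 2:
  phi_22 = [rho(2) - phi_11 rho(1)] / [1 - phi_11 rho(1)] = [-0.3049 - (0.2554)(0.2554)] / [1 - (0.2554)(0.2554)]
         = -0.37012916 / 0.93477084 = -0.395957.
  Update: phi_21 = phi_11 - phi_22 phi_11 = 0.2554 - (-0.395957)(0.2554) = 0.356527.
Step k = 3:
  phi_33 = [rho(3) - phi_21 rho(2) - phi_22 rho(1)] / [1 - phi_21 rho(1) - phi_22 rho(2)]
    numerator   = -0.1609 - (0.356527)(-0.3049) - (-0.395957)(0.2554) = 0.04893266
    denominator = 1 - (0.356527)(0.2554) - (-0.395957)(-0.3049) = 0.78821557
  phi_33 = 0.04893266 / 0.78821557 = 0.0621.
Therefore phi_{33} = 0.0621.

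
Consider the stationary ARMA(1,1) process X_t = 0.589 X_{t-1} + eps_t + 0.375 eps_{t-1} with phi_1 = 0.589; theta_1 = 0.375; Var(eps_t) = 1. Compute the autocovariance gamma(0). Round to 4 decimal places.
\gamma(0) = 2.4229

Multiply the model equation by X_{t-k} and take expectations. With theta_0 = psi_0 = 1 and psi_j the MA(infinity) weights, this gives
  gamma(k) - sum_i phi_i gamma(k-i) = c_k,
  c_k = sigma^2 * sum_{j=k..q} theta_j psi_{j-k}   (c_k = 0 for k > q),
using gamma(-m) = gamma(m).
psi-weights needed (psi_j = theta_j + sum_i phi_i psi_{j-i}):
  psi_1 = theta_1 + phi_1 = 0.375 + (0.589) = 0.964
Right-hand sides:
  c_0 = sigma^2 (1 + theta_1 psi_1) = 1 * (1 + (0.375)(0.964)) = 1 * 1.3615 = 1.3615
  c_1 = sigma^2 theta_1 = 1 * (0.375) = 0.375
  c_2 = 0
Equations for k = 0 and k = 1 (AR order 1):
  gamma(0) = phi_1 gamma(1) + c_0
  gamma(1) = phi_1 gamma(0) + c_1
Substituting the second into the first: gamma(0) (1 - phi_1^2) = c_0 + phi_1 c_1, so
  gamma(0) = (c_0 + phi_1 c_1) / (1 - phi_1^2) = (1.3615 + (0.589)(0.375)) / (1 - (0.589)^2) = 1.582375 / 0.653079 = 2.422946.
Therefore gamma(0) = 2.4229 (to 4 decimal places).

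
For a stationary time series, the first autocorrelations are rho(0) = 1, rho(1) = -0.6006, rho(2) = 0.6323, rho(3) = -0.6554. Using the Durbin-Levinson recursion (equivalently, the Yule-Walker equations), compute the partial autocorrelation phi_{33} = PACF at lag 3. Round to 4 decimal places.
\phi_{33} = -0.3471

The PACF at lag k is phi_{kk}, the last component of the solution
to the Yule-Walker system G_k phi = r_k where
  (G_k)_{ij} = rho(|i - j|), (r_k)_i = rho(i), i,j = 1..k.
Equivalently, Durbin-Levinson gives phi_{kk} iteratively:
  phi_{11} = rho(1)
  phi_{kk} = [rho(k) - sum_{j=1..k-1} phi_{k-1,j} rho(k-j)]
            / [1 - sum_{j=1..k-1} phi_{k-1,j} rho(j)],
  phi_{k,j} = phi_{k-1,j} - phi_{kk} phi_{k-1,k-j},  j = 1..k-1.
Step k = 1:
  phi_11 = rho(1) = -0.6006.
Step k = 2:
  phi_22 = [rho(2) - phi_11 rho(1)] / [1 - phi_11 rho(1)] = [0.6323 - (-0.6006)(-0.6006)] / [1 - (-0.6006)(-0.6006)]
         = 0.27157964 / 0.63927964 = 0.424821.
  Update: phi_21 = phi_11 - phi_22 phi_11 = -0.6006 - (0.424821)(-0.6006) = -0.345452.
Step k = 3:
  phi_33 = [rho(3) - phi_21 rho(2) - phi_22 rho(1)] / [1 - phi_21 rho(1) - phi_22 rho(2)]
    numerator   = -0.6554 - (-0.345452)(0.6323) - (0.424821)(-0.6006) = -0.18182281
    denominator = 1 - (-0.345452)(-0.6006) - (0.424821)(0.6323) = 0.52390681
  phi_33 = -0.18182281 / 0.52390681 = -0.3471.
Therefore phi_{33} = -0.3471.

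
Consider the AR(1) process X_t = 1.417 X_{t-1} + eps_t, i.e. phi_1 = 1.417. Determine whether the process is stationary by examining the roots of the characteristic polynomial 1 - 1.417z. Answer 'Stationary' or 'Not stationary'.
\text{Not stationary}

The AR(p) characteristic polynomial is P(z) = 1 - 1.417z.
Stationarity requires all roots to lie outside the unit circle, i.e. |z| > 1 for every root.
This is linear in z: 1 + (-1.417) z = 0  =>  z = -1/(-1.417) = 0.705716,  |z| = 0.705716.
Moduli of all roots: 0.7057.
All moduli strictly greater than 1? No.
Verdict: Not stationary.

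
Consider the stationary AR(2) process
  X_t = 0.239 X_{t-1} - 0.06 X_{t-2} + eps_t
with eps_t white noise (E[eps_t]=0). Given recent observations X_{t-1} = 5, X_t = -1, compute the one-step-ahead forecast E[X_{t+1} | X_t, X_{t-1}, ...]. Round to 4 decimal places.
E[X_{t+1} \mid \mathcal F_t] = -0.5390

For an AR(p) model X_t = c + sum_i phi_i X_{t-i} + eps_t, the
one-step-ahead conditional mean is
  E[X_{t+1} | X_t, ...] = c + sum_i phi_i X_{t+1-i}.
Substitute known values:
  E[X_{t+1} | ...] = (0.239) * (-1) + (-0.06) * (5)
                   = -0.5390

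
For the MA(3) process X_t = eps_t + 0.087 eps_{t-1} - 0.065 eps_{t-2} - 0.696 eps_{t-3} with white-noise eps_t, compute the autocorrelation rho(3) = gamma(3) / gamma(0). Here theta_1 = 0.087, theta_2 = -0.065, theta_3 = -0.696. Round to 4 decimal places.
\rho(3) = -0.4652

For an MA(q) process with theta_0 = 1, the autocovariance is
  gamma(k) = sigma^2 * sum_{i=0..q-k} theta_i * theta_{i+k},
and rho(k) = gamma(k) / gamma(0). Sigma^2 cancels.
  numerator   = (1)*(-0.696) = -0.696.
  denominator = (1)^2 + (0.087)^2 + (-0.065)^2 + (-0.696)^2 = 1.49621.
  rho(3) = -0.696 / 1.49621 = -0.4652.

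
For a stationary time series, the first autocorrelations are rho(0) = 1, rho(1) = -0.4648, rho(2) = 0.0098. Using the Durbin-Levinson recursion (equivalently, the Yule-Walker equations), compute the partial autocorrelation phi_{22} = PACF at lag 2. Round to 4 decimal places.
\phi_{22} = -0.2631

The PACF at lag k is phi_{kk}, the last component of the solution
to the Yule-Walker system G_k phi = r_k where
  (G_k)_{ij} = rho(|i - j|), (r_k)_i = rho(i), i,j = 1..k.
Equivalently, Durbin-Levinson gives phi_{kk} iteratively:
  phi_{11} = rho(1)
  phi_{kk} = [rho(k) - sum_{j=1..k-1} phi_{k-1,j} rho(k-j)]
            / [1 - sum_{j=1..k-1} phi_{k-1,j} rho(j)],
  phi_{k,j} = phi_{k-1,j} - phi_{kk} phi_{k-1,k-j},  j = 1..k-1.
Step k = 1:
  phi_11 = rho(1) = -0.4648.
Step k = 2:
  phi_22 = [rho(2) - phi_11 rho(1)] / [1 - phi_11 rho(1)] = [0.0098 - (-0.4648)(-0.4648)] / [1 - (-0.4648)(-0.4648)]
         = -0.20623904 / 0.78396096 = -0.2631.
Therefore phi_{22} = -0.2631.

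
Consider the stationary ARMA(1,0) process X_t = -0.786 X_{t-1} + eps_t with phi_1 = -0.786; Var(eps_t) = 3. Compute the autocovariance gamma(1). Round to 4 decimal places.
\gamma(1) = -6.1695

Multiply the model equation by X_{t-k} and take expectations. With theta_0 = psi_0 = 1 and psi_j the MA(infinity) weights, this gives
  gamma(k) - sum_i phi_i gamma(k-i) = c_k,
  c_k = sigma^2 * sum_{j=k..q} theta_j psi_{j-k}   (c_k = 0 for k > q),
using gamma(-m) = gamma(m).
Pure AR (q = 0): c_0 = sigma^2 = 3, c_k = 0 for k >= 1.
Equations for k = 0 and k = 1 (AR order 1):
  gamma(0) = phi_1 gamma(1) + c_0
  gamma(1) = phi_1 gamma(0) + c_1
Substituting the second into the first: gamma(0) (1 - phi_1^2) = c_0 + phi_1 c_1, so
  gamma(0) = c_0 / (1 - phi_1^2) = 3 / (1 - (-0.786)^2) = 3 / 0.382204 = 7.849211.
  gamma(1) = phi_1 gamma(0) = (-0.786)(7.849211) = -6.16948.
Therefore gamma(1) = -6.1695 (to 4 decimal places).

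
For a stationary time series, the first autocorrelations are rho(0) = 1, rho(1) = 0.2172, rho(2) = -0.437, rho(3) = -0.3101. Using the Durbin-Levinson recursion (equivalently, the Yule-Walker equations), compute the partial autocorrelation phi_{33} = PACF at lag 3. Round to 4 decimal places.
\phi_{33} = -0.0801

The PACF at lag k is phi_{kk}, the last component of the solution
to the Yule-Walker system G_k phi = r_k where
  (G_k)_{ij} = rho(|i - j|), (r_k)_i = rho(i), i,j = 1..k.
Equivalently, Durbin-Levinson gives phi_{kk} iteratively:
  phi_{11} = rho(1)
  phi_{kk} = [rho(k) - sum_{j=1..k-1} phi_{k-1,j} rho(k-j)]
            / [1 - sum_{j=1..k-1} phi_{k-1,j} rho(j)],
  phi_{k,j} = phi_{k-1,j} - phi_{kk} phi_{k-1,k-j},  j = 1..k-1.
Step k = 1:
  phi_11 = rho(1) = 0.2172.
Step k = 2:
  phi_22 = [rho(2) - phi_11 rho(1)] / [1 - phi_11 rho(1)] = [-0.437 - (0.2172)(0.2172)] / [1 - (0.2172)(0.2172)]
         = -0.48417584 / 0.95282416 = -0.508148.
  Update: phi_21 = phi_11 - phi_22 phi_11 = 0.2172 - (-0.508148)(0.2172) = 0.32757.
Step k = 3:
  phi_33 = [rho(3) - phi_21 rho(2) - phi_22 rho(1)] / [1 - phi_21 rho(1) - phi_22 rho(2)]
    numerator   = -0.3101 - (0.32757)(-0.437) - (-0.508148)(0.2172) = -0.05658223
    denominator = 1 - (0.32757)(0.2172) - (-0.508148)(-0.437) = 0.7067911
  phi_33 = -0.05658223 / 0.7067911 = -0.0801.
Therefore phi_{33} = -0.0801.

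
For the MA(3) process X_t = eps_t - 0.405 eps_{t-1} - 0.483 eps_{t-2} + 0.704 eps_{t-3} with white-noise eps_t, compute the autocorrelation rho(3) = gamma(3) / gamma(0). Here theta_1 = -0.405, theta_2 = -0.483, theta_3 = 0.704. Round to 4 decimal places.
\rho(3) = 0.3719

For an MA(q) process with theta_0 = 1, the autocovariance is
  gamma(k) = sigma^2 * sum_{i=0..q-k} theta_i * theta_{i+k},
and rho(k) = gamma(k) / gamma(0). Sigma^2 cancels.
  numerator   = (1)*(0.704) = 0.704.
  denominator = (1)^2 + (-0.405)^2 + (-0.483)^2 + (0.704)^2 = 1.89293.
  rho(3) = 0.704 / 1.89293 = 0.3719.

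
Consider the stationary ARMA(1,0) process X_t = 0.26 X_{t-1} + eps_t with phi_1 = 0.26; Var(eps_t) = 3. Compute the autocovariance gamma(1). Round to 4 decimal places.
\gamma(1) = 0.8366

Multiply the model equation by X_{t-k} and take expectations. With theta_0 = psi_0 = 1 and psi_j the MA(infinity) weights, this gives
  gamma(k) - sum_i phi_i gamma(k-i) = c_k,
  c_k = sigma^2 * sum_{j=k..q} theta_j psi_{j-k}   (c_k = 0 for k > q),
using gamma(-m) = gamma(m).
Pure AR (q = 0): c_0 = sigma^2 = 3, c_k = 0 for k >= 1.
Equations for k = 0 and k = 1 (AR order 1):
  gamma(0) = phi_1 gamma(1) + c_0
  gamma(1) = phi_1 gamma(0) + c_1
Substituting the second into the first: gamma(0) (1 - phi_1^2) = c_0 + phi_1 c_1, so
  gamma(0) = c_0 / (1 - phi_1^2) = 3 / (1 - (0.26)^2) = 3 / 0.9324 = 3.217503.
  gamma(1) = phi_1 gamma(0) = (0.26)(3.217503) = 0.836551.
Therefore gamma(1) = 0.8366 (to 4 decimal places).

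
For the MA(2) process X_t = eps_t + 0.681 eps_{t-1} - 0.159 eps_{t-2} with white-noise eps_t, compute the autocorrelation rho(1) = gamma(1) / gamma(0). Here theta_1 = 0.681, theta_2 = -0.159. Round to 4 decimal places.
\rho(1) = 0.3846

For an MA(q) process with theta_0 = 1, the autocovariance is
  gamma(k) = sigma^2 * sum_{i=0..q-k} theta_i * theta_{i+k},
and rho(k) = gamma(k) / gamma(0). Sigma^2 cancels.
  numerator   = (1)*(0.681) + (0.681)*(-0.159) = 0.572721.
  denominator = (1)^2 + (0.681)^2 + (-0.159)^2 = 1.489042.
  rho(1) = 0.572721 / 1.489042 = 0.3846.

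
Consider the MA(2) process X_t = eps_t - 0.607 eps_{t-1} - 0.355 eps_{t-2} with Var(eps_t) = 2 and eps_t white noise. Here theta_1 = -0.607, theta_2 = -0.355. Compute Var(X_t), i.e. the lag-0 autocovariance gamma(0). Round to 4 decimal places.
\gamma(0) = 2.9889

For an MA(q) process X_t = eps_t + sum_i theta_i eps_{t-i} with
Var(eps_t) = sigma^2, the variance is
  gamma(0) = sigma^2 * (1 + sum_i theta_i^2).
  sum_i theta_i^2 = (-0.607)^2 + (-0.355)^2 = 0.368449 + 0.126025 = 0.494474.
  gamma(0) = 2 * (1 + 0.494474) = 2 * 1.494474 = 2.988948, which rounds to 2.9889.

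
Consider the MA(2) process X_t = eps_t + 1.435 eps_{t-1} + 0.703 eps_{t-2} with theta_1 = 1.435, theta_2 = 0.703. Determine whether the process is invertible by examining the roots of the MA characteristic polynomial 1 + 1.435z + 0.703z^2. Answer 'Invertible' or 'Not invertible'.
\text{Invertible}

The MA(q) characteristic polynomial is P(z) = 1 + 1.435z + 0.703z^2.
Invertibility requires all roots to lie outside the unit circle, i.e. |z| > 1 for every root.
Set 1 + (1.435) z + (0.703) z^2 = 0, i.e. a z^2 + b z + c = 0 with a = 0.703, b = 1.435, c = 1.
Discriminant D = b^2 - 4ac = (1.435)^2 - 4*(0.703)*1 = 2.059225 - (2.812) = -0.752775.
D < 0, so the roots are the complex-conjugate pair z = (-b +/- i sqrt(-D)) / (2a) = -1.0206 +/- 0.6171i.
For a conjugate pair |z|^2 = z * conj(z) = (product of roots) = c/a = 1/(0.703) = 1.422475, so |z| = sqrt(1.422475) = 1.1927 for both roots.
Moduli of all roots: 1.1927, 1.1927.
All moduli strictly greater than 1? Yes.
Verdict: Invertible.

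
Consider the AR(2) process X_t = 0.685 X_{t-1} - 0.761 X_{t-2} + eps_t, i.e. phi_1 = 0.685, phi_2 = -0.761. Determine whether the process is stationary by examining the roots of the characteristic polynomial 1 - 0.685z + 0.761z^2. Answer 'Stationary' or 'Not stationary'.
\text{Stationary}

The AR(p) characteristic polynomial is P(z) = 1 - 0.685z + 0.761z^2.
Stationarity requires all roots to lie outside the unit circle, i.e. |z| > 1 for every root.
Set 1 + (-0.685) z + (0.761) z^2 = 0, i.e. a z^2 + b z + c = 0 with a = 0.761, b = -0.685, c = 1.
Discriminant D = b^2 - 4ac = (-0.685)^2 - 4*(0.761)*1 = 0.469225 - (3.044) = -2.574775.
D < 0, so the roots are the complex-conjugate pair z = (-b +/- i sqrt(-D)) / (2a) = 0.4501 +/- 1.0543i.
For a conjugate pair |z|^2 = z * conj(z) = (product of roots) = c/a = 1/(0.761) = 1.31406, so |z| = sqrt(1.31406) = 1.1463 for both roots.
Moduli of all roots: 1.1463, 1.1463.
All moduli strictly greater than 1? Yes.
Verdict: Stationary.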